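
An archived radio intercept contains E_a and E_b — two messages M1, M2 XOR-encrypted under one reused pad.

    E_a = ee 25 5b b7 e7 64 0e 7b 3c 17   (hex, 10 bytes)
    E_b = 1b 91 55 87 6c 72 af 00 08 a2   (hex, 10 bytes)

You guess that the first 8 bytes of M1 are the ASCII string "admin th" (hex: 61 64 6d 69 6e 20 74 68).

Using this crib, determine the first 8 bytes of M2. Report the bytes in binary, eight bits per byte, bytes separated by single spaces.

First, E_a ⊕ E_b = (M1 ⊕ K) ⊕ (M2 ⊕ K) = M1 ⊕ M2, so the key drops out. Then M2 = (M1 ⊕ M2) ⊕ M1 over the first 8 bytes.
byte 0: (ee XOR 1b) XOR 61 = f5 XOR 61 = 94
byte 1: (25 XOR 91) XOR 64 = b4 XOR 64 = d0
byte 2: (5b XOR 55) XOR 6d = 0e XOR 6d = 63
byte 3: (b7 XOR 87) XOR 69 = 30 XOR 69 = 59
byte 4: (e7 XOR 6c) XOR 6e = 8b XOR 6e = e5
byte 5: (64 XOR 72) XOR 20 = 16 XOR 20 = 36
byte 6: (0e XOR af) XOR 74 = a1 XOR 74 = d5
byte 7: (7b XOR 00) XOR 68 = 7b XOR 68 = 13

10010100 11010000 01100011 01011001 11100101 00110110 11010101 00010011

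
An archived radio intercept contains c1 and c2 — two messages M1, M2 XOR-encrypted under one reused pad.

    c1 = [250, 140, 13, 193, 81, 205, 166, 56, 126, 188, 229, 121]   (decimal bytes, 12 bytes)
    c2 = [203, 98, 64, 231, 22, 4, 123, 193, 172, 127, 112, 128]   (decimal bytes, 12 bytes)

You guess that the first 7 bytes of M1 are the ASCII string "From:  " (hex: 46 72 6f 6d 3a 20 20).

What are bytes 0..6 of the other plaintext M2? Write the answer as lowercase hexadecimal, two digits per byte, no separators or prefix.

779c224b7de9fd

First, c1 ⊕ c2 = (M1 ⊕ K) ⊕ (M2 ⊕ K) = M1 ⊕ M2, so the key drops out. Then M2 = (M1 ⊕ M2) ⊕ M1 over the first 7 bytes.
byte 0: (fa xor cb) xor 46 = 31 xor 46 = 77
byte 1: (8c xor 62) xor 72 = ee xor 72 = 9c
byte 2: (0d xor 40) xor 6f = 4d xor 6f = 22
byte 3: (c1 xor e7) xor 6d = 26 xor 6d = 4b
byte 4: (51 xor 16) xor 3a = 47 xor 3a = 7d
byte 5: (cd xor 04) xor 20 = c9 xor 20 = e9
byte 6: (a6 xor 7b) xor 20 = dd xor 20 = fd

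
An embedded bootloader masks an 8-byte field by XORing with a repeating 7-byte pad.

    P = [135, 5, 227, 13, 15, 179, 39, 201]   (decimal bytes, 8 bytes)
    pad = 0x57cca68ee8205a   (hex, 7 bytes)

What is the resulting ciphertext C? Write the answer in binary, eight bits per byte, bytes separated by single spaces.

The 7-byte key repeats, so the effective keystream is 57 cc a6 8e e8 20 5a 57.
byte 0: 87 ^ 57 = d0
byte 1: 05 ^ cc = c9
byte 2: e3 ^ a6 = 45
byte 3: 0d ^ 8e = 83
byte 4: 0f ^ e8 = e7
byte 5: b3 ^ 20 = 93
byte 6: 27 ^ 5a = 7d
byte 7: c9 ^ 57 = 9e

11010000 11001001 01000101 10000011 11100111 10010011 01111101 10011110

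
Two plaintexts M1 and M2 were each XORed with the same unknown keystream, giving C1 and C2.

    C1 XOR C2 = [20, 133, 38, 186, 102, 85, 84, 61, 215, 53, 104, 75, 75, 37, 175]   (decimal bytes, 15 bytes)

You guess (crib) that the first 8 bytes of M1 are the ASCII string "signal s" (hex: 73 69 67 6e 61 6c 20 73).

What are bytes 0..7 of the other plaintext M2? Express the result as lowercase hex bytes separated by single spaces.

67 ec 41 d4 07 39 74 4e

Since C1 ⊕ C2 = M1 ⊕ M2, XORing with the guessed M1 bytes yields the corresponding M2 bytes: M2 = (C1 ⊕ C2) ⊕ M1.
14 ^ 73 = 67
85 ^ 69 = ec
26 ^ 67 = 41
ba ^ 6e = d4
66 ^ 61 = 07
55 ^ 6c = 39
54 ^ 20 = 74
3d ^ 73 = 4e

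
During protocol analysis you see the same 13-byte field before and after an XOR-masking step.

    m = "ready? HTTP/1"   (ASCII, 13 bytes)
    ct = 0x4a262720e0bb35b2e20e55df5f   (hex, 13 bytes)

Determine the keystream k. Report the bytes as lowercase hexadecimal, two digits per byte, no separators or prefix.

Since ct = m ⊕ k, XORing both sides with m gives k = m ⊕ ct.
01110010 xor 01001010 = 00111000
01100101 xor 00100110 = 01000011
01100001 xor 00100111 = 01000110
01100100 xor 00100000 = 01000100
01111001 xor 11100000 = 10011001
00111111 xor 10111011 = 10000100
00100000 xor 00110101 = 00010101
01001000 xor 10110010 = 11111010
01010100 xor 11100010 = 10110110
01010100 xor 00001110 = 01011010
01010000 xor 01010101 = 00000101
00101111 xor 11011111 = 11110000
00110001 xor 01011111 = 01101110

38434644998415fab65a05f06e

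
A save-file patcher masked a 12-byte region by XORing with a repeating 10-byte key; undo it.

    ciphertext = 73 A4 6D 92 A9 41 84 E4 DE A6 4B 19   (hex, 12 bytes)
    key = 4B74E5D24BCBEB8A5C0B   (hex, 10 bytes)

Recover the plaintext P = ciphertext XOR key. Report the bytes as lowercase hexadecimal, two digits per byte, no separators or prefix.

38d08840e28a6f6e82ad006d

The 10-byte key repeats, so the effective keystream is 4b 74 e5 d2 4b cb eb 8a 5c 0b 4b 74.
byte 0: 73 XOR 4b = 38
byte 1: a4 XOR 74 = d0
byte 2: 6d XOR e5 = 88
byte 3: 92 XOR d2 = 40
byte 4: a9 XOR 4b = e2
byte 5: 41 XOR cb = 8a
byte 6: 84 XOR eb = 6f
byte 7: e4 XOR 8a = 6e
byte 8: de XOR 5c = 82
byte 9: a6 XOR 0b = ad
byte 10: 4b XOR 4b = 00
byte 11: 19 XOR 74 = 6d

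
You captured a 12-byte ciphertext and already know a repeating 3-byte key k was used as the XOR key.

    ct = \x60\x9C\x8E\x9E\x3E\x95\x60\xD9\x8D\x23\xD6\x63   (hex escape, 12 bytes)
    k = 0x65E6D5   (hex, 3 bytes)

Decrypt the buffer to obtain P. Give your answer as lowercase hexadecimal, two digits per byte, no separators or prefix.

057a5bfbd840053f584630b6

The 3-byte key repeats, so the effective keystream is 65 e6 d5 65 e6 d5 65 e6 d5 65 e6 d5.
byte 0: 60 ^ 65 = 05
byte 1: 9c ^ e6 = 7a
byte 2: 8e ^ d5 = 5b
byte 3: 9e ^ 65 = fb
byte 4: 3e ^ e6 = d8
byte 5: 95 ^ d5 = 40
byte 6: 60 ^ 65 = 05
byte 7: d9 ^ e6 = 3f
byte 8: 8d ^ d5 = 58
byte 9: 23 ^ 65 = 46
byte 10: d6 ^ e6 = 30
byte 11: 63 ^ d5 = b6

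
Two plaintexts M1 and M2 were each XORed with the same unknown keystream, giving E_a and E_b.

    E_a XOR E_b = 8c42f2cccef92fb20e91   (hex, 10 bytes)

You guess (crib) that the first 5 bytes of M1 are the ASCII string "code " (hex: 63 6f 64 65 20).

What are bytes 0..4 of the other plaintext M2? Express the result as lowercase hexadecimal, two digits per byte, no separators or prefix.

ef2d96a9ee

Since E_a ⊕ E_b = M1 ⊕ M2, XORing with the guessed M1 bytes yields the corresponding M2 bytes: M2 = (E_a ⊕ E_b) ⊕ M1.
byte 0: 140 XOR  99 = 239
byte 1:  66 XOR 111 =  45
byte 2: 242 XOR 100 = 150
byte 3: 204 XOR 101 = 169
byte 4: 206 XOR  32 = 238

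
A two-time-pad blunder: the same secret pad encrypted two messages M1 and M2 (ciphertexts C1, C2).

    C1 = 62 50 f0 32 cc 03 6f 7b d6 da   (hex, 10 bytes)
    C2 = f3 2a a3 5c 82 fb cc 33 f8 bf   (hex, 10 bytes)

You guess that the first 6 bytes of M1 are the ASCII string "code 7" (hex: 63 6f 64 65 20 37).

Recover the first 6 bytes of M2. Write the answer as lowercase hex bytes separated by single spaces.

f2 15 37 0b 6e cf

First, C1 ⊕ C2 = (M1 ⊕ K) ⊕ (M2 ⊕ K) = M1 ⊕ M2, so the key drops out. Then M2 = (M1 ⊕ M2) ⊕ M1 over the first 6 bytes.
byte 0: (62 XOR f3) XOR 63 = 91 XOR 63 = f2
byte 1: (50 XOR 2a) XOR 6f = 7a XOR 6f = 15
byte 2: (f0 XOR a3) XOR 64 = 53 XOR 64 = 37
byte 3: (32 XOR 5c) XOR 65 = 6e XOR 65 = 0b
byte 4: (cc XOR 82) XOR 20 = 4e XOR 20 = 6e
byte 5: (03 XOR fb) XOR 37 = f8 XOR 37 = cf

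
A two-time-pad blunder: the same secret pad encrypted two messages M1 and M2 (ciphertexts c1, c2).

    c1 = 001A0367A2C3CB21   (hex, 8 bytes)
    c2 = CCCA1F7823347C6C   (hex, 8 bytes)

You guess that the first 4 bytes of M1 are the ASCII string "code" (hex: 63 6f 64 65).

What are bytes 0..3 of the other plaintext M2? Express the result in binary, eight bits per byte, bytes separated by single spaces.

First, c1 ⊕ c2 = (M1 ⊕ K) ⊕ (M2 ⊕ K) = M1 ⊕ M2, so the key drops out. Then M2 = (M1 ⊕ M2) ⊕ M1 over the first 4 bytes.
byte 0: (00 xor cc) xor 63 = cc xor 63 = af
byte 1: (1a xor ca) xor 6f = d0 xor 6f = bf
byte 2: (03 xor 1f) xor 64 = 1c xor 64 = 78
byte 3: (67 xor 78) xor 65 = 1f xor 65 = 7a

10101111 10111111 01111000 01111010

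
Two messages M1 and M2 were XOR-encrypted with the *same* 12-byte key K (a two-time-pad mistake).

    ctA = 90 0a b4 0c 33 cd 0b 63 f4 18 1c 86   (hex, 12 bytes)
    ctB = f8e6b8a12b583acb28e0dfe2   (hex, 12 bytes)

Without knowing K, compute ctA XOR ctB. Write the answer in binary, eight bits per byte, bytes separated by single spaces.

01101000 11101100 00001100 10101101 00011000 10010101 00110001 10101000 11011100 11111000 11000011 01100100

ctA ⊕ ctB = (M1 ⊕ K) ⊕ (M2 ⊕ K) = M1 ⊕ M2 — the shared key cancels under XOR.
90 xor f8 = 68
0a xor e6 = ec
b4 xor b8 = 0c
0c xor a1 = ad
33 xor 2b = 18
cd xor 58 = 95
0b xor 3a = 31
63 xor cb = a8
f4 xor 28 = dc
18 xor e0 = f8
1c xor df = c3
86 xor e2 = 64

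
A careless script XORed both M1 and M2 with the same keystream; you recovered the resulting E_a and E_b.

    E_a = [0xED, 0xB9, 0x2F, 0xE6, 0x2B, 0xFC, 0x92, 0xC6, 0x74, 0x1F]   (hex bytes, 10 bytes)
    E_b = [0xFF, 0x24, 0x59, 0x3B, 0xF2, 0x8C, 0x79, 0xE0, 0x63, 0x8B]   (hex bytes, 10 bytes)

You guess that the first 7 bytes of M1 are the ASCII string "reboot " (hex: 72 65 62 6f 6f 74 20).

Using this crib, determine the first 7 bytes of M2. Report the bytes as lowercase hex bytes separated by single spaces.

First, E_a ⊕ E_b = (M1 ⊕ K) ⊕ (M2 ⊕ K) = M1 ⊕ M2, so the key drops out. Then M2 = (M1 ⊕ M2) ⊕ M1 over the first 7 bytes.
byte 0: (ed XOR ff) XOR 72 = 12 XOR 72 = 60
byte 1: (b9 XOR 24) XOR 65 = 9d XOR 65 = f8
byte 2: (2f XOR 59) XOR 62 = 76 XOR 62 = 14
byte 3: (e6 XOR 3b) XOR 6f = dd XOR 6f = b2
byte 4: (2b XOR f2) XOR 6f = d9 XOR 6f = b6
byte 5: (fc XOR 8c) XOR 74 = 70 XOR 74 = 04
byte 6: (92 XOR 79) XOR 20 = eb XOR 20 = cb

60 f8 14 b2 b6 04 cb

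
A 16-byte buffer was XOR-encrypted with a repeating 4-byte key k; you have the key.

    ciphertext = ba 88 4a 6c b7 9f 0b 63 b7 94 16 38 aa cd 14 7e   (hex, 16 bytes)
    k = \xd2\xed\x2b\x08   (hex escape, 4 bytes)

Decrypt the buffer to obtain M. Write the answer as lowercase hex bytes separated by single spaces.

68 65 61 64 65 72 20 6b 65 79 3d 30 78 20 3f 76

The 4-byte key repeats, so the effective keystream is d2 ed 2b 08 d2 ed 2b 08 d2 ed 2b 08 d2 ed 2b 08.
byte 0: 186 XOR 210 = 104
byte 1: 136 XOR 237 = 101
byte 2:  74 XOR  43 =  97
byte 3: 108 XOR   8 = 100
byte 4: 183 XOR 210 = 101
byte 5: 159 XOR 237 = 114
byte 6:  11 XOR  43 =  32
byte 7:  99 XOR   8 = 107
byte 8: 183 XOR 210 = 101
byte 9: 148 XOR 237 = 121
byte 10:  22 XOR  43 =  61
byte 11:  56 XOR   8 =  48
byte 12: 170 XOR 210 = 120
byte 13: 205 XOR 237 =  32
byte 14:  20 XOR  43 =  63
byte 15: 126 XOR   8 = 118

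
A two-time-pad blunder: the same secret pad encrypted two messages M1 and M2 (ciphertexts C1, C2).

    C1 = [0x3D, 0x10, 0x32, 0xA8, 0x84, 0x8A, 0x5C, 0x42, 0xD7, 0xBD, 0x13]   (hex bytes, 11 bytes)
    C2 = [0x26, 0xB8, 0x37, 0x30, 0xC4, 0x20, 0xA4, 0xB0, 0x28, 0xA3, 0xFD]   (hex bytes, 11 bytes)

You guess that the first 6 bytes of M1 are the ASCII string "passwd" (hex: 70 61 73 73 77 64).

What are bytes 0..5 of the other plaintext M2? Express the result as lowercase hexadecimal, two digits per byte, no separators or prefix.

6bc976eb37ce

First, C1 ⊕ C2 = (M1 ⊕ K) ⊕ (M2 ⊕ K) = M1 ⊕ M2, so the key drops out. Then M2 = (M1 ⊕ M2) ⊕ M1 over the first 6 bytes.
byte 0: (3d ⊕ 26) ⊕ 70 = 1b ⊕ 70 = 6b
byte 1: (10 ⊕ b8) ⊕ 61 = a8 ⊕ 61 = c9
byte 2: (32 ⊕ 37) ⊕ 73 = 05 ⊕ 73 = 76
byte 3: (a8 ⊕ 30) ⊕ 73 = 98 ⊕ 73 = eb
byte 4: (84 ⊕ c4) ⊕ 77 = 40 ⊕ 77 = 37
byte 5: (8a ⊕ 20) ⊕ 64 = aa ⊕ 64 = ce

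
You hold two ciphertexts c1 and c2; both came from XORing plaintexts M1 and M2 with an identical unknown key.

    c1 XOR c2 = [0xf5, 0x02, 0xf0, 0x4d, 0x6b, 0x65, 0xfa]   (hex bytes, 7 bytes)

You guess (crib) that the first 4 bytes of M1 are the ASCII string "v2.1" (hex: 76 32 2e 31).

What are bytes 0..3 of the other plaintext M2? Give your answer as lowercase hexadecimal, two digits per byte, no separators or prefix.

8330de7c

Since c1 ⊕ c2 = M1 ⊕ M2, XORing with the guessed M1 bytes yields the corresponding M2 bytes: M2 = (c1 ⊕ c2) ⊕ M1.
byte 0: 11110101 ^ 01110110 = 10000011
byte 1: 00000010 ^ 00110010 = 00110000
byte 2: 11110000 ^ 00101110 = 11011110
byte 3: 01001101 ^ 00110001 = 01111100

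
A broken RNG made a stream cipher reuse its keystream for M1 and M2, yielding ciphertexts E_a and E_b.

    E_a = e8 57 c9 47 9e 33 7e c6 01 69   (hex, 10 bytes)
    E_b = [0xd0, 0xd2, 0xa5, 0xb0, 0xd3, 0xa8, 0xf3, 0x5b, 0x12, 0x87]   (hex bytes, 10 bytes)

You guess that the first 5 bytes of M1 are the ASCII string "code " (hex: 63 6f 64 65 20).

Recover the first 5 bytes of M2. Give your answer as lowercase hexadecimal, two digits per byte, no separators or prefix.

5bea08926d

First, E_a ⊕ E_b = (M1 ⊕ K) ⊕ (M2 ⊕ K) = M1 ⊕ M2, so the key drops out. Then M2 = (M1 ⊕ M2) ⊕ M1 over the first 5 bytes.
byte 0: (e8 ^ d0) ^ 63 = 38 ^ 63 = 5b
byte 1: (57 ^ d2) ^ 6f = 85 ^ 6f = ea
byte 2: (c9 ^ a5) ^ 64 = 6c ^ 64 = 08
byte 3: (47 ^ b0) ^ 65 = f7 ^ 65 = 92
byte 4: (9e ^ d3) ^ 20 = 4d ^ 20 = 6d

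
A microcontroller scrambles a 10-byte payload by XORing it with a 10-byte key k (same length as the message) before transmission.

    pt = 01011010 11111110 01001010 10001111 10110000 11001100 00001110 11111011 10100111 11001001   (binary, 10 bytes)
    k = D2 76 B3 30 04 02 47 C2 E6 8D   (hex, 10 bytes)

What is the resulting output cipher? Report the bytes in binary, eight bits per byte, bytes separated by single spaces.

XOR is its own inverse, so applying the key byte-wise gives the result directly.
byte 0: 5a XOR d2 = 88
byte 1: fe XOR 76 = 88
byte 2: 4a XOR b3 = f9
byte 3: 8f XOR 30 = bf
byte 4: b0 XOR 04 = b4
byte 5: cc XOR 02 = ce
byte 6: 0e XOR 47 = 49
byte 7: fb XOR c2 = 39
byte 8: a7 XOR e6 = 41
byte 9: c9 XOR 8d = 44

10001000 10001000 11111001 10111111 10110100 11001110 01001001 00111001 01000001 01000100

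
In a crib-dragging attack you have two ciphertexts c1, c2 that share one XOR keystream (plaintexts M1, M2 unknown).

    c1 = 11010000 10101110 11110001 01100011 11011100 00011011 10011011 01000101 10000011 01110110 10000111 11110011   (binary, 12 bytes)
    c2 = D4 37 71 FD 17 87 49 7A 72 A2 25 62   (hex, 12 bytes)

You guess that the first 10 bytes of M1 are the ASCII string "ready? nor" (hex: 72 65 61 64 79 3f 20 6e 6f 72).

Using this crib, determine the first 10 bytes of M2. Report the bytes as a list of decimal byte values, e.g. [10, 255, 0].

First, c1 ⊕ c2 = (M1 ⊕ K) ⊕ (M2 ⊕ K) = M1 ⊕ M2, so the key drops out. Then M2 = (M1 ⊕ M2) ⊕ M1 over the first 10 bytes.
byte 0: (d0 ⊕ d4) ⊕ 72 = 04 ⊕ 72 = 76
byte 1: (ae ⊕ 37) ⊕ 65 = 99 ⊕ 65 = fc
byte 2: (f1 ⊕ 71) ⊕ 61 = 80 ⊕ 61 = e1
byte 3: (63 ⊕ fd) ⊕ 64 = 9e ⊕ 64 = fa
byte 4: (dc ⊕ 17) ⊕ 79 = cb ⊕ 79 = b2
byte 5: (1b ⊕ 87) ⊕ 3f = 9c ⊕ 3f = a3
byte 6: (9b ⊕ 49) ⊕ 20 = d2 ⊕ 20 = f2
byte 7: (45 ⊕ 7a) ⊕ 6e = 3f ⊕ 6e = 51
byte 8: (83 ⊕ 72) ⊕ 6f = f1 ⊕ 6f = 9e
byte 9: (76 ⊕ a2) ⊕ 72 = d4 ⊕ 72 = a6

[118, 252, 225, 250, 178, 163, 242, 81, 158, 166]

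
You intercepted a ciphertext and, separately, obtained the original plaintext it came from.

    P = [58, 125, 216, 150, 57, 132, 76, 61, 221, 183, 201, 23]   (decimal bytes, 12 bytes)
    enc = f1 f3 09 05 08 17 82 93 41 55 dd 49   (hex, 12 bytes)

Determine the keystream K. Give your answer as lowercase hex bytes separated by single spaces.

Since enc = P ⊕ K, XORing both sides with P gives K = P ⊕ enc.
3a xor f1 = cb
7d xor f3 = 8e
d8 xor 09 = d1
96 xor 05 = 93
39 xor 08 = 31
84 xor 17 = 93
4c xor 82 = ce
3d xor 93 = ae
dd xor 41 = 9c
b7 xor 55 = e2
c9 xor dd = 14
17 xor 49 = 5e

cb 8e d1 93 31 93 ce ae 9c e2 14 5e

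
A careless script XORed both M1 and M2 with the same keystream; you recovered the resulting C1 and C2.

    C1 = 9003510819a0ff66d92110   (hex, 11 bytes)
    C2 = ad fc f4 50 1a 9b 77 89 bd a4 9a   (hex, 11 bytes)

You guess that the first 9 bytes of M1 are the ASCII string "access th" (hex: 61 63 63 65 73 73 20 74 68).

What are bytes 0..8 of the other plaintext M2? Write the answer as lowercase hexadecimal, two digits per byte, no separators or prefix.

First, C1 ⊕ C2 = (M1 ⊕ K) ⊕ (M2 ⊕ K) = M1 ⊕ M2, so the key drops out. Then M2 = (M1 ⊕ M2) ⊕ M1 over the first 9 bytes.
byte 0: (90 XOR ad) XOR 61 = 3d XOR 61 = 5c
byte 1: (03 XOR fc) XOR 63 = ff XOR 63 = 9c
byte 2: (51 XOR f4) XOR 63 = a5 XOR 63 = c6
byte 3: (08 XOR 50) XOR 65 = 58 XOR 65 = 3d
byte 4: (19 XOR 1a) XOR 73 = 03 XOR 73 = 70
byte 5: (a0 XOR 9b) XOR 73 = 3b XOR 73 = 48
byte 6: (ff XOR 77) XOR 20 = 88 XOR 20 = a8
byte 7: (66 XOR 89) XOR 74 = ef XOR 74 = 9b
byte 8: (d9 XOR bd) XOR 68 = 64 XOR 68 = 0c

5c9cc63d7048a89b0c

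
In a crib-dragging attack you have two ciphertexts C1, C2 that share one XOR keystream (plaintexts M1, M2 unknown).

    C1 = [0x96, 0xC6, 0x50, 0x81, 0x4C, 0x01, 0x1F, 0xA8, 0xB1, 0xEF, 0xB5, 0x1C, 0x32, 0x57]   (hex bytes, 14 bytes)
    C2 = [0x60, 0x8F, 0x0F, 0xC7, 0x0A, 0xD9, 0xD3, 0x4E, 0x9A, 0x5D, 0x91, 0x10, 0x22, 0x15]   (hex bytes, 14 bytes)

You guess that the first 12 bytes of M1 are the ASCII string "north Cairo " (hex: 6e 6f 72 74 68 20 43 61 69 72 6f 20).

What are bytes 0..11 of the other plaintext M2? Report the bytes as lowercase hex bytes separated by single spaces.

First, C1 ⊕ C2 = (M1 ⊕ K) ⊕ (M2 ⊕ K) = M1 ⊕ M2, so the key drops out. Then M2 = (M1 ⊕ M2) ⊕ M1 over the first 12 bytes.
byte 0: (96 xor 60) xor 6e = f6 xor 6e = 98
byte 1: (c6 xor 8f) xor 6f = 49 xor 6f = 26
byte 2: (50 xor 0f) xor 72 = 5f xor 72 = 2d
byte 3: (81 xor c7) xor 74 = 46 xor 74 = 32
byte 4: (4c xor 0a) xor 68 = 46 xor 68 = 2e
byte 5: (01 xor d9) xor 20 = d8 xor 20 = f8
byte 6: (1f xor d3) xor 43 = cc xor 43 = 8f
byte 7: (a8 xor 4e) xor 61 = e6 xor 61 = 87
byte 8: (b1 xor 9a) xor 69 = 2b xor 69 = 42
byte 9: (ef xor 5d) xor 72 = b2 xor 72 = c0
byte 10: (b5 xor 91) xor 6f = 24 xor 6f = 4b
byte 11: (1c xor 10) xor 20 = 0c xor 20 = 2c

98 26 2d 32 2e f8 8f 87 42 c0 4b 2c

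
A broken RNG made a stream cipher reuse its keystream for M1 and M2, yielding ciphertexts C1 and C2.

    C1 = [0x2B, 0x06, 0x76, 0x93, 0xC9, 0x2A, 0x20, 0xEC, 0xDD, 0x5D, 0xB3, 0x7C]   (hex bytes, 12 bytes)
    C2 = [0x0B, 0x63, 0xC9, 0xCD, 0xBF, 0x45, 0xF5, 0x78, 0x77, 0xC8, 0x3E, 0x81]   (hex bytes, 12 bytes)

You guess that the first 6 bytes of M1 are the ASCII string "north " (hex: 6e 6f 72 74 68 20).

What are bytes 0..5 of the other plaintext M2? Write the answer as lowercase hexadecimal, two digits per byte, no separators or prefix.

4e0acd2a1e4f

First, C1 ⊕ C2 = (M1 ⊕ K) ⊕ (M2 ⊕ K) = M1 ⊕ M2, so the key drops out. Then M2 = (M1 ⊕ M2) ⊕ M1 over the first 6 bytes.
byte 0: (2b ^ 0b) ^ 6e = 20 ^ 6e = 4e
byte 1: (06 ^ 63) ^ 6f = 65 ^ 6f = 0a
byte 2: (76 ^ c9) ^ 72 = bf ^ 72 = cd
byte 3: (93 ^ cd) ^ 74 = 5e ^ 74 = 2a
byte 4: (c9 ^ bf) ^ 68 = 76 ^ 68 = 1e
byte 5: (2a ^ 45) ^ 20 = 6f ^ 20 = 4f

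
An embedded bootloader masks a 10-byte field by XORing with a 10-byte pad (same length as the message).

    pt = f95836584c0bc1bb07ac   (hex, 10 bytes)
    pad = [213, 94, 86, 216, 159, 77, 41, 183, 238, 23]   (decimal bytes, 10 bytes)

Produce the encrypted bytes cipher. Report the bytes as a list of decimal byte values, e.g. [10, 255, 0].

[44, 6, 96, 128, 211, 70, 232, 12, 233, 187]

XOR is its own inverse, so applying the key byte-wise gives the result directly.
f9 ⊕ d5 = 2c
58 ⊕ 5e = 06
36 ⊕ 56 = 60
58 ⊕ d8 = 80
4c ⊕ 9f = d3
0b ⊕ 4d = 46
c1 ⊕ 29 = e8
bb ⊕ b7 = 0c
07 ⊕ ee = e9
ac ⊕ 17 = bb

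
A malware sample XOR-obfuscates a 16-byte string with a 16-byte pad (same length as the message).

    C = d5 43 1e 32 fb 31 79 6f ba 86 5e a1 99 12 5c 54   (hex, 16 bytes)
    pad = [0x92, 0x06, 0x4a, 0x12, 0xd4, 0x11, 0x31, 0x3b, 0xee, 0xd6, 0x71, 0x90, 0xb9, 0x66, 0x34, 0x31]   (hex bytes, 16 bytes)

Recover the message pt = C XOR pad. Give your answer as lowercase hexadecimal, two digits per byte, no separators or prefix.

474554202f20485454502f3120746865

XOR is its own inverse, so applying the key byte-wise gives the result directly.
11010101 ^ 10010010 = 01000111
01000011 ^ 00000110 = 01000101
00011110 ^ 01001010 = 01010100
00110010 ^ 00010010 = 00100000
11111011 ^ 11010100 = 00101111
00110001 ^ 00010001 = 00100000
01111001 ^ 00110001 = 01001000
01101111 ^ 00111011 = 01010100
10111010 ^ 11101110 = 01010100
10000110 ^ 11010110 = 01010000
01011110 ^ 01110001 = 00101111
10100001 ^ 10010000 = 00110001
10011001 ^ 10111001 = 00100000
00010010 ^ 01100110 = 01110100
01011100 ^ 00110100 = 01101000
01010100 ^ 00110001 = 01100101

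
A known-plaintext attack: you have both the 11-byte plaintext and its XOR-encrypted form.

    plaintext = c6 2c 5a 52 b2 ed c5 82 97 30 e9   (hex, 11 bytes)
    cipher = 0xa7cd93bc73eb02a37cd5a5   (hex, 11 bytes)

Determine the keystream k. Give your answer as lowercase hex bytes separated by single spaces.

Since cipher = plaintext ⊕ k, XORing both sides with plaintext gives k = plaintext ⊕ cipher.
byte 0: c6 ⊕ a7 = 61
byte 1: 2c ⊕ cd = e1
byte 2: 5a ⊕ 93 = c9
byte 3: 52 ⊕ bc = ee
byte 4: b2 ⊕ 73 = c1
byte 5: ed ⊕ eb = 06
byte 6: c5 ⊕ 02 = c7
byte 7: 82 ⊕ a3 = 21
byte 8: 97 ⊕ 7c = eb
byte 9: 30 ⊕ d5 = e5
byte 10: e9 ⊕ a5 = 4c

61 e1 c9 ee c1 06 c7 21 eb e5 4c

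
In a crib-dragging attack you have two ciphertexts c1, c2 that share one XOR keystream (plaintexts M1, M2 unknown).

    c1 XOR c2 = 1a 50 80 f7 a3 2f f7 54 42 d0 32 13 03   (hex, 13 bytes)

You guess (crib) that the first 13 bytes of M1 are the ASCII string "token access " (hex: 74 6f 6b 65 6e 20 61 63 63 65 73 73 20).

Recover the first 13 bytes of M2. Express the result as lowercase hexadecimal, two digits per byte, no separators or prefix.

Since c1 ⊕ c2 = M1 ⊕ M2, XORing with the guessed M1 bytes yields the corresponding M2 bytes: M2 = (c1 ⊕ c2) ⊕ M1.
1a ⊕ 74 = 6e
50 ⊕ 6f = 3f
80 ⊕ 6b = eb
f7 ⊕ 65 = 92
a3 ⊕ 6e = cd
2f ⊕ 20 = 0f
f7 ⊕ 61 = 96
54 ⊕ 63 = 37
42 ⊕ 63 = 21
d0 ⊕ 65 = b5
32 ⊕ 73 = 41
13 ⊕ 73 = 60
03 ⊕ 20 = 23

6e3feb92cd0f963721b5416023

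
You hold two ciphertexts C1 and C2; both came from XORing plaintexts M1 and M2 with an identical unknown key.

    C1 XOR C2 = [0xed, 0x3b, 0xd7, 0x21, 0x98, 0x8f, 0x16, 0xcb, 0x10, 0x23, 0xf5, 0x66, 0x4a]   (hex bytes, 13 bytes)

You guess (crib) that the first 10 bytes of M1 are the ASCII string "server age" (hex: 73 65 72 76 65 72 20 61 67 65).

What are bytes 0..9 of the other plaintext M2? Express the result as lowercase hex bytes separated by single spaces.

Since C1 ⊕ C2 = M1 ⊕ M2, XORing with the guessed M1 bytes yields the corresponding M2 bytes: M2 = (C1 ⊕ C2) ⊕ M1.
237 ⊕ 115 = 158
 59 ⊕ 101 =  94
215 ⊕ 114 = 165
 33 ⊕ 118 =  87
152 ⊕ 101 = 253
143 ⊕ 114 = 253
 22 ⊕  32 =  54
203 ⊕  97 = 170
 16 ⊕ 103 = 119
 35 ⊕ 101 =  70

9e 5e a5 57 fd fd 36 aa 77 46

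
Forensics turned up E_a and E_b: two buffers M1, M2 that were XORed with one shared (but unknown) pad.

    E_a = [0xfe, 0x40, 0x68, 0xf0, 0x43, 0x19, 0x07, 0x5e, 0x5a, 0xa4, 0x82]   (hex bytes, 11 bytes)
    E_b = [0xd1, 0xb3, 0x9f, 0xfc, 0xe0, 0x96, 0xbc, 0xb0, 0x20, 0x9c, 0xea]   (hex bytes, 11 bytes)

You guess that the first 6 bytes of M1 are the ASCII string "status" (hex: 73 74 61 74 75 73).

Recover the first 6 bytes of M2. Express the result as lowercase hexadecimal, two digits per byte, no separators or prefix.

First, E_a ⊕ E_b = (M1 ⊕ K) ⊕ (M2 ⊕ K) = M1 ⊕ M2, so the key drops out. Then M2 = (M1 ⊕ M2) ⊕ M1 over the first 6 bytes.
byte 0: (fe ^ d1) ^ 73 = 2f ^ 73 = 5c
byte 1: (40 ^ b3) ^ 74 = f3 ^ 74 = 87
byte 2: (68 ^ 9f) ^ 61 = f7 ^ 61 = 96
byte 3: (f0 ^ fc) ^ 74 = 0c ^ 74 = 78
byte 4: (43 ^ e0) ^ 75 = a3 ^ 75 = d6
byte 5: (19 ^ 96) ^ 73 = 8f ^ 73 = fc

5c879678d6fc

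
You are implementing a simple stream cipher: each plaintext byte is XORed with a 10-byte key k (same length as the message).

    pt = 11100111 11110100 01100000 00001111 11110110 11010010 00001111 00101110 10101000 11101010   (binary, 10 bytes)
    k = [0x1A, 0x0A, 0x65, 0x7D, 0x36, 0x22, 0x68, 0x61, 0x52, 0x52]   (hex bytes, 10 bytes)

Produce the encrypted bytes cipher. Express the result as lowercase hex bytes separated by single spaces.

231 ⊕  26 = 253
244 ⊕  10 = 254
 96 ⊕ 101 =   5
 15 ⊕ 125 = 114
246 ⊕  54 = 192
210 ⊕  34 = 240
 15 ⊕ 104 = 103
 46 ⊕  97 =  79
168 ⊕  82 = 250
234 ⊕  82 = 184

fd fe 05 72 c0 f0 67 4f fa b8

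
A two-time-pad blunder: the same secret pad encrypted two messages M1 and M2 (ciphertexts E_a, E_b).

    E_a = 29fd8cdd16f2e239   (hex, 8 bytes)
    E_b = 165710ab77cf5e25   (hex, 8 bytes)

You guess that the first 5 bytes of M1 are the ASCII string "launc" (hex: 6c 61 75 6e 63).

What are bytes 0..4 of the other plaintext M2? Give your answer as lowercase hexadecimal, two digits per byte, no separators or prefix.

53cbe91802

First, E_a ⊕ E_b = (M1 ⊕ K) ⊕ (M2 ⊕ K) = M1 ⊕ M2, so the key drops out. Then M2 = (M1 ⊕ M2) ⊕ M1 over the first 5 bytes.
byte 0: (29 xor 16) xor 6c = 3f xor 6c = 53
byte 1: (fd xor 57) xor 61 = aa xor 61 = cb
byte 2: (8c xor 10) xor 75 = 9c xor 75 = e9
byte 3: (dd xor ab) xor 6e = 76 xor 6e = 18
byte 4: (16 xor 77) xor 63 = 61 xor 63 = 02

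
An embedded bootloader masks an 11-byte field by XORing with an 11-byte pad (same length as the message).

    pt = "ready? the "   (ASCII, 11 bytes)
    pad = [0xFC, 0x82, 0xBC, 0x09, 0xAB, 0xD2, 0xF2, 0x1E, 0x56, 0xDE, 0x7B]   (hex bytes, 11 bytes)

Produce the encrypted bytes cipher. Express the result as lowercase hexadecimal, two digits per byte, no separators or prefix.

8ee7dd6dd2edd26a3ebb5b

XOR is its own inverse, so applying the key byte-wise gives the result directly.
72 ⊕ fc = 8e
65 ⊕ 82 = e7
61 ⊕ bc = dd
64 ⊕ 09 = 6d
79 ⊕ ab = d2
3f ⊕ d2 = ed
20 ⊕ f2 = d2
74 ⊕ 1e = 6a
68 ⊕ 56 = 3e
65 ⊕ de = bb
20 ⊕ 7b = 5b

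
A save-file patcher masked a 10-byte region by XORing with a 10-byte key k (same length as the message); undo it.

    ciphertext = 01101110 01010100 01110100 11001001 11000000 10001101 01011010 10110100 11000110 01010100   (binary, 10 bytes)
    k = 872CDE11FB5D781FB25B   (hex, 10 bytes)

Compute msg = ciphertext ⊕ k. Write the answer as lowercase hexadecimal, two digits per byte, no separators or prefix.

6e XOR 87 = e9
54 XOR 2c = 78
74 XOR de = aa
c9 XOR 11 = d8
c0 XOR fb = 3b
8d XOR 5d = d0
5a XOR 78 = 22
b4 XOR 1f = ab
c6 XOR b2 = 74
54 XOR 5b = 0f

e978aad83bd022ab740f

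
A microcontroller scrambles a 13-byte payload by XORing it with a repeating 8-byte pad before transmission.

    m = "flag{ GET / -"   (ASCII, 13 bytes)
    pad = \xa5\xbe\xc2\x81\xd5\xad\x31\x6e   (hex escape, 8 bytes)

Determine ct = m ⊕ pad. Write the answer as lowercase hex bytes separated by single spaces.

The 8-byte key repeats, so the effective keystream is a5 be c2 81 d5 ad 31 6e a5 be c2 81 d5.
byte 0: 102 xor 165 = 195
byte 1: 108 xor 190 = 210
byte 2:  97 xor 194 = 163
byte 3: 103 xor 129 = 230
byte 4: 123 xor 213 = 174
byte 5:  32 xor 173 = 141
byte 6:  71 xor  49 = 118
byte 7:  69 xor 110 =  43
byte 8:  84 xor 165 = 241
byte 9:  32 xor 190 = 158
byte 10:  47 xor 194 = 237
byte 11:  32 xor 129 = 161
byte 12:  45 xor 213 = 248

c3 d2 a3 e6 ae 8d 76 2b f1 9e ed a1 f8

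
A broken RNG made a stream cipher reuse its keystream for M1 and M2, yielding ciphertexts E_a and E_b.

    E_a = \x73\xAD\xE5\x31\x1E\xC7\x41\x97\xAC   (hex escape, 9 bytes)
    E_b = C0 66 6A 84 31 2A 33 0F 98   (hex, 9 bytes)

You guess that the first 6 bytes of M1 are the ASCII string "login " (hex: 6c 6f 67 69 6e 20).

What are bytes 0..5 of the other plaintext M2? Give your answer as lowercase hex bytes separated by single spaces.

df a4 e8 dc 41 cd

First, E_a ⊕ E_b = (M1 ⊕ K) ⊕ (M2 ⊕ K) = M1 ⊕ M2, so the key drops out. Then M2 = (M1 ⊕ M2) ⊕ M1 over the first 6 bytes.
byte 0: (73 XOR c0) XOR 6c = b3 XOR 6c = df
byte 1: (ad XOR 66) XOR 6f = cb XOR 6f = a4
byte 2: (e5 XOR 6a) XOR 67 = 8f XOR 67 = e8
byte 3: (31 XOR 84) XOR 69 = b5 XOR 69 = dc
byte 4: (1e XOR 31) XOR 6e = 2f XOR 6e = 41
byte 5: (c7 XOR 2a) XOR 20 = ed XOR 20 = cd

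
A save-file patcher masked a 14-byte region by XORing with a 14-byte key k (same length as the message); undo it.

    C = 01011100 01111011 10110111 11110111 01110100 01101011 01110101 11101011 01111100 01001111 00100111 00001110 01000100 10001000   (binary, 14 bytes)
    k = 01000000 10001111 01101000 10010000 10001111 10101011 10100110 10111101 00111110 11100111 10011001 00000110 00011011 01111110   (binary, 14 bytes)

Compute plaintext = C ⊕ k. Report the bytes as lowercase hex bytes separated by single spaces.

XOR is its own inverse, so applying the key byte-wise gives the result directly.
01011100 ^ 01000000 = 00011100
01111011 ^ 10001111 = 11110100
10110111 ^ 01101000 = 11011111
11110111 ^ 10010000 = 01100111
01110100 ^ 10001111 = 11111011
01101011 ^ 10101011 = 11000000
01110101 ^ 10100110 = 11010011
11101011 ^ 10111101 = 01010110
01111100 ^ 00111110 = 01000010
01001111 ^ 11100111 = 10101000
00100111 ^ 10011001 = 10111110
00001110 ^ 00000110 = 00001000
01000100 ^ 00011011 = 01011111
10001000 ^ 01111110 = 11110110

1c f4 df 67 fb c0 d3 56 42 a8 be 08 5f f6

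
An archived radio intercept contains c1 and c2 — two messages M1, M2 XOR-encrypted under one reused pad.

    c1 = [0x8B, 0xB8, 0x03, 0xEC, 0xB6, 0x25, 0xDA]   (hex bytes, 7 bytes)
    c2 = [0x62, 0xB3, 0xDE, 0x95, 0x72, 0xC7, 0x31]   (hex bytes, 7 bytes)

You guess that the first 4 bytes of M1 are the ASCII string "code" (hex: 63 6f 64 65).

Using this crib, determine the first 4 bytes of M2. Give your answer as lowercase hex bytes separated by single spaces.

8a 64 b9 1c

First, c1 ⊕ c2 = (M1 ⊕ K) ⊕ (M2 ⊕ K) = M1 ⊕ M2, so the key drops out. Then M2 = (M1 ⊕ M2) ⊕ M1 over the first 4 bytes.
byte 0: (8b XOR 62) XOR 63 = e9 XOR 63 = 8a
byte 1: (b8 XOR b3) XOR 6f = 0b XOR 6f = 64
byte 2: (03 XOR de) XOR 64 = dd XOR 64 = b9
byte 3: (ec XOR 95) XOR 65 = 79 XOR 65 = 1c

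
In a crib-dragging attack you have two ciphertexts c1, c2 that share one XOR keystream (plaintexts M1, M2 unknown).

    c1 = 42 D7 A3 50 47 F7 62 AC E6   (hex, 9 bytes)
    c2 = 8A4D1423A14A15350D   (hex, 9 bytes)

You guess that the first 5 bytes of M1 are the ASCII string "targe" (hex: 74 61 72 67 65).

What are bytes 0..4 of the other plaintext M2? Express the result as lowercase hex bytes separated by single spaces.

bc fb c5 14 83

First, c1 ⊕ c2 = (M1 ⊕ K) ⊕ (M2 ⊕ K) = M1 ⊕ M2, so the key drops out. Then M2 = (M1 ⊕ M2) ⊕ M1 over the first 5 bytes.
byte 0: (42 xor 8a) xor 74 = c8 xor 74 = bc
byte 1: (d7 xor 4d) xor 61 = 9a xor 61 = fb
byte 2: (a3 xor 14) xor 72 = b7 xor 72 = c5
byte 3: (50 xor 23) xor 67 = 73 xor 67 = 14
byte 4: (47 xor a1) xor 65 = e6 xor 65 = 83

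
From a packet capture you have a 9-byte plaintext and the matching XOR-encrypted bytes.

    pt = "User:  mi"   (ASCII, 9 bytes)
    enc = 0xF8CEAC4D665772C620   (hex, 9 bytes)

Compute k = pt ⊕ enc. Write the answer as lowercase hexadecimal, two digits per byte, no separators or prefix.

adbdc93f5c7752ab49

Since enc = pt ⊕ k, XORing both sides with pt gives k = pt ⊕ enc.
 85 ⊕ 248 = 173
115 ⊕ 206 = 189
101 ⊕ 172 = 201
114 ⊕  77 =  63
 58 ⊕ 102 =  92
 32 ⊕  87 = 119
 32 ⊕ 114 =  82
109 ⊕ 198 = 171
105 ⊕  32 =  73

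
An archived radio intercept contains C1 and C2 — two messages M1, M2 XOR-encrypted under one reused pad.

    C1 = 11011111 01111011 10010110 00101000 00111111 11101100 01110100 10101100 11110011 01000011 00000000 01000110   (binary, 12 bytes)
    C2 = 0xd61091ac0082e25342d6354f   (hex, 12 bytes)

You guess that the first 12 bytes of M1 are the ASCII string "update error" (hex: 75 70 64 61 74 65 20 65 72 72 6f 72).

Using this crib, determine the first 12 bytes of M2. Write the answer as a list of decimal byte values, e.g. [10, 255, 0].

First, C1 ⊕ C2 = (M1 ⊕ K) ⊕ (M2 ⊕ K) = M1 ⊕ M2, so the key drops out. Then M2 = (M1 ⊕ M2) ⊕ M1 over the first 12 bytes.
byte 0: (df XOR d6) XOR 75 = 09 XOR 75 = 7c
byte 1: (7b XOR 10) XOR 70 = 6b XOR 70 = 1b
byte 2: (96 XOR 91) XOR 64 = 07 XOR 64 = 63
byte 3: (28 XOR ac) XOR 61 = 84 XOR 61 = e5
byte 4: (3f XOR 00) XOR 74 = 3f XOR 74 = 4b
byte 5: (ec XOR 82) XOR 65 = 6e XOR 65 = 0b
byte 6: (74 XOR e2) XOR 20 = 96 XOR 20 = b6
byte 7: (ac XOR 53) XOR 65 = ff XOR 65 = 9a
byte 8: (f3 XOR 42) XOR 72 = b1 XOR 72 = c3
byte 9: (43 XOR d6) XOR 72 = 95 XOR 72 = e7
byte 10: (00 XOR 35) XOR 6f = 35 XOR 6f = 5a
byte 11: (46 XOR 4f) XOR 72 = 09 XOR 72 = 7b

[124, 27, 99, 229, 75, 11, 182, 154, 195, 231, 90, 123]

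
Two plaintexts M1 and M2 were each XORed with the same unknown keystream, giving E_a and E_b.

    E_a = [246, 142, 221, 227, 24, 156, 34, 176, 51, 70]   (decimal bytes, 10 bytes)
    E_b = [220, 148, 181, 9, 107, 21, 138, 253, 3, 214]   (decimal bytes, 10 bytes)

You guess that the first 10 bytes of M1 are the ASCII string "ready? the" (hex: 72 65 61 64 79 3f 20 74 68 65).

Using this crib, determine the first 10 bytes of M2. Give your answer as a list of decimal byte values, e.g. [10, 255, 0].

First, E_a ⊕ E_b = (M1 ⊕ K) ⊕ (M2 ⊕ K) = M1 ⊕ M2, so the key drops out. Then M2 = (M1 ⊕ M2) ⊕ M1 over the first 10 bytes.
byte 0: (f6 xor dc) xor 72 = 2a xor 72 = 58
byte 1: (8e xor 94) xor 65 = 1a xor 65 = 7f
byte 2: (dd xor b5) xor 61 = 68 xor 61 = 09
byte 3: (e3 xor 09) xor 64 = ea xor 64 = 8e
byte 4: (18 xor 6b) xor 79 = 73 xor 79 = 0a
byte 5: (9c xor 15) xor 3f = 89 xor 3f = b6
byte 6: (22 xor 8a) xor 20 = a8 xor 20 = 88
byte 7: (b0 xor fd) xor 74 = 4d xor 74 = 39
byte 8: (33 xor 03) xor 68 = 30 xor 68 = 58
byte 9: (46 xor d6) xor 65 = 90 xor 65 = f5

[88, 127, 9, 142, 10, 182, 136, 57, 88, 245]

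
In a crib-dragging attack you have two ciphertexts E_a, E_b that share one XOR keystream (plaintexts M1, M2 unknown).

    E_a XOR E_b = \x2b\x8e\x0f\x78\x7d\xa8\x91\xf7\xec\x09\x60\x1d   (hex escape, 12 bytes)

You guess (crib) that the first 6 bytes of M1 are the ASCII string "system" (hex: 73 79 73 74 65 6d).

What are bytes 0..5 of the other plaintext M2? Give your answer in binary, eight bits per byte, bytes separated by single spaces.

01011000 11110111 01111100 00001100 00011000 11000101

Since E_a ⊕ E_b = M1 ⊕ M2, XORing with the guessed M1 bytes yields the corresponding M2 bytes: M2 = (E_a ⊕ E_b) ⊕ M1.
00101011 xor 01110011 = 01011000
10001110 xor 01111001 = 11110111
00001111 xor 01110011 = 01111100
01111000 xor 01110100 = 00001100
01111101 xor 01100101 = 00011000
10101000 xor 01101101 = 11000101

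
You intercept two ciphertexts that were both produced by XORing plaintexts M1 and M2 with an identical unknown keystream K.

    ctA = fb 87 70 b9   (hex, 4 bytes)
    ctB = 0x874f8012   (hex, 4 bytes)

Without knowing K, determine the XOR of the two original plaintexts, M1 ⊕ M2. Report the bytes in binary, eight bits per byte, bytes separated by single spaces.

01111100 11001000 11110000 10101011

ctA ⊕ ctB = (M1 ⊕ K) ⊕ (M2 ⊕ K) = M1 ⊕ M2 — the shared key cancels under XOR.
byte 0: fb xor 87 = 7c
byte 1: 87 xor 4f = c8
byte 2: 70 xor 80 = f0
byte 3: b9 xor 12 = ab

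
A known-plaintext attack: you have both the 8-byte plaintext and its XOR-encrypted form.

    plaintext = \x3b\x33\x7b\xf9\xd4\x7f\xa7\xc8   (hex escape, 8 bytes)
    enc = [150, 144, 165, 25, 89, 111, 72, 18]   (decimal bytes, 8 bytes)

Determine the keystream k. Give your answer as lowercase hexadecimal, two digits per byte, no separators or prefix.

ada3dee08d10efda

Since enc = plaintext ⊕ k, XORing both sides with plaintext gives k = plaintext ⊕ enc.
00111011 XOR 10010110 = 10101101
00110011 XOR 10010000 = 10100011
01111011 XOR 10100101 = 11011110
11111001 XOR 00011001 = 11100000
11010100 XOR 01011001 = 10001101
01111111 XOR 01101111 = 00010000
10100111 XOR 01001000 = 11101111
11001000 XOR 00010010 = 11011010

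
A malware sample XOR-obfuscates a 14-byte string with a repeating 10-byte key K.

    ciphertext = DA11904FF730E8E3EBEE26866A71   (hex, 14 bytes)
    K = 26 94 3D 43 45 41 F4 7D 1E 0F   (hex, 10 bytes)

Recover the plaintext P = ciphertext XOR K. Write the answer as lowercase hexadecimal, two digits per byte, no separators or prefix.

The 10-byte key repeats, so the effective keystream is 26 94 3d 43 45 41 f4 7d 1e 0f 26 94 3d 43.
byte 0: 11011010 ⊕ 00100110 = 11111100
byte 1: 00010001 ⊕ 10010100 = 10000101
byte 2: 10010000 ⊕ 00111101 = 10101101
byte 3: 01001111 ⊕ 01000011 = 00001100
byte 4: 11110111 ⊕ 01000101 = 10110010
byte 5: 00110000 ⊕ 01000001 = 01110001
byte 6: 11101000 ⊕ 11110100 = 00011100
byte 7: 11100011 ⊕ 01111101 = 10011110
byte 8: 11101011 ⊕ 00011110 = 11110101
byte 9: 11101110 ⊕ 00001111 = 11100001
byte 10: 00100110 ⊕ 00100110 = 00000000
byte 11: 10000110 ⊕ 10010100 = 00010010
byte 12: 01101010 ⊕ 00111101 = 01010111
byte 13: 01110001 ⊕ 01000011 = 00110010

fc85ad0cb2711c9ef5e100125732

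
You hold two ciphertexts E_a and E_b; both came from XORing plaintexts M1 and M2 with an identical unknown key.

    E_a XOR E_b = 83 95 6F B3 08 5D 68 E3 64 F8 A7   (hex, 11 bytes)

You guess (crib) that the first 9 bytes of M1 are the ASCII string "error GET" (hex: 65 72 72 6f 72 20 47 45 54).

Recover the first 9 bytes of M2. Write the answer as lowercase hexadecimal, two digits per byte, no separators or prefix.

e6e71ddc7a7d2fa630

Since E_a ⊕ E_b = M1 ⊕ M2, XORing with the guessed M1 bytes yields the corresponding M2 bytes: M2 = (E_a ⊕ E_b) ⊕ M1.
83 ⊕ 65 = e6
95 ⊕ 72 = e7
6f ⊕ 72 = 1d
b3 ⊕ 6f = dc
08 ⊕ 72 = 7a
5d ⊕ 20 = 7d
68 ⊕ 47 = 2f
e3 ⊕ 45 = a6
64 ⊕ 54 = 30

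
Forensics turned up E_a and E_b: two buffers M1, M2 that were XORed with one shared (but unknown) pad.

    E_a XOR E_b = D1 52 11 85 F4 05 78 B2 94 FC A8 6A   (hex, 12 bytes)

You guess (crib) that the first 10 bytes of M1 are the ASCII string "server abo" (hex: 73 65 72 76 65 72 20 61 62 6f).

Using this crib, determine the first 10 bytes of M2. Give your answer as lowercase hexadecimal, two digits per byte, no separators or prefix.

Since E_a ⊕ E_b = M1 ⊕ M2, XORing with the guessed M1 bytes yields the corresponding M2 bytes: M2 = (E_a ⊕ E_b) ⊕ M1.
byte 0: d1 xor 73 = a2
byte 1: 52 xor 65 = 37
byte 2: 11 xor 72 = 63
byte 3: 85 xor 76 = f3
byte 4: f4 xor 65 = 91
byte 5: 05 xor 72 = 77
byte 6: 78 xor 20 = 58
byte 7: b2 xor 61 = d3
byte 8: 94 xor 62 = f6
byte 9: fc xor 6f = 93

a23763f3917758d3f693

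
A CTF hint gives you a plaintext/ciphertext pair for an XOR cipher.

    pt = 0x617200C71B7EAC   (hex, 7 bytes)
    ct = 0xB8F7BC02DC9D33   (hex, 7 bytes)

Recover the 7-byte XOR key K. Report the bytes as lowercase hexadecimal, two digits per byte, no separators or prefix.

d985bcc5c7e39f

Since ct = pt ⊕ K, XORing both sides with pt gives K = pt ⊕ ct.
61 ^ b8 = d9
72 ^ f7 = 85
00 ^ bc = bc
c7 ^ 02 = c5
1b ^ dc = c7
7e ^ 9d = e3
ac ^ 33 = 9f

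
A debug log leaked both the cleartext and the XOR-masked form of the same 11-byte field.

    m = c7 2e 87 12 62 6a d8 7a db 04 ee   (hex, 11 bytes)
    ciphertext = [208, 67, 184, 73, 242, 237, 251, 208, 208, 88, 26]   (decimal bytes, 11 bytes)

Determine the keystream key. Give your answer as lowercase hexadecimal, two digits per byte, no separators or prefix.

176d3f5b908723aa0b5cf4

Since ciphertext = m ⊕ key, XORing both sides with m gives key = m ⊕ ciphertext.
c7 XOR d0 = 17
2e XOR 43 = 6d
87 XOR b8 = 3f
12 XOR 49 = 5b
62 XOR f2 = 90
6a XOR ed = 87
d8 XOR fb = 23
7a XOR d0 = aa
db XOR d0 = 0b
04 XOR 58 = 5c
ee XOR 1a = f4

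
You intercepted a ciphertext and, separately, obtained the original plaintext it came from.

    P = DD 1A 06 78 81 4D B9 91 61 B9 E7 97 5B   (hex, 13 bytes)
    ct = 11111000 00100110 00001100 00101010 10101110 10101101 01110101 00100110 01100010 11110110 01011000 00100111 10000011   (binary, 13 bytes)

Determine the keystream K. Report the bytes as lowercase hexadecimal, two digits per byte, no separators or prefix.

Since ct = P ⊕ K, XORing both sides with P gives K = P ⊕ ct.
byte 0: 221 XOR 248 =  37
byte 1:  26 XOR  38 =  60
byte 2:   6 XOR  12 =  10
byte 3: 120 XOR  42 =  82
byte 4: 129 XOR 174 =  47
byte 5:  77 XOR 173 = 224
byte 6: 185 XOR 117 = 204
byte 7: 145 XOR  38 = 183
byte 8:  97 XOR  98 =   3
byte 9: 185 XOR 246 =  79
byte 10: 231 XOR  88 = 191
byte 11: 151 XOR  39 = 176
byte 12:  91 XOR 131 = 216

253c0a522fe0ccb7034fbfb0d8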